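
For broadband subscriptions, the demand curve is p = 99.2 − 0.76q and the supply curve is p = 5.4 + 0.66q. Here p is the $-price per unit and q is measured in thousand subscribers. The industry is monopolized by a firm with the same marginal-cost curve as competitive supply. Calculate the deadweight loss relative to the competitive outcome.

$376.53 thousand

Competitive equilibrium: 99.2 − 0.76q = 5.4 + 0.66q → q* = 66.0563, p* = 48.9972.
Marginal revenue: MR = 99.2 − 1.52q. Set MR = MC: 99.2 − 1.52q = 5.4 + 0.66q → q_m = 43.0275.
Price p_m = 99.2 − 0.76·43.0275 = 66.4991; MC(q_m) = 5.4 + 0.66·43.0275 = 33.7982.
Competitive q* = 66.0563, so Δq = 23.0288; wedge = 66.4991 − 33.7982 = 32.7009.
The triangle = ½ × 23.0288 × 32.7009 = $376.53 thousand.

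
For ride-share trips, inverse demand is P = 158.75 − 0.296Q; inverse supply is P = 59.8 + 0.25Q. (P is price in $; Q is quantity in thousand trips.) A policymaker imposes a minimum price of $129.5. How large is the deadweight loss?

Competitive equilibrium: 158.75 − 0.296Q = 59.8 + 0.25Q → Q* = 181.2271, P* = 105.1068.
At the floor P = 129.5, quantity demanded = (158.75 − 129.5)/0.296 = 98.8176.
Sellers' marginal cost at Q' = 98.8176: 59.8 + 0.25·98.8176 = 84.5044.
ΔQ = 181.2271 − 98.8176 = 82.4095; wedge = 129.5 − 84.5044 = 44.9956.
Deadweight loss = ½ × 82.4095 × 44.9956 = $1854.03 thousand.

$1854.03 thousand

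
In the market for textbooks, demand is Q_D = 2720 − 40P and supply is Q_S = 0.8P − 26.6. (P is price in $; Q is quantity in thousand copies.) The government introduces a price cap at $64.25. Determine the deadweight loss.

In inverse form: demand P = 68 − 0.025Q, supply P = 33.25 + 1.25Q.
Competitive equilibrium: 68 − 0.025Q = 33.25 + 1.25Q → Q* = 27.2549, P* = 67.3186.
At the ceiling P = 64.25, quantity supplied = (64.25 − 33.25)/1.25 = 24.8.
Willingness to pay at Q' = 24.8: 68 − 0.025·24.8 = 67.38.
ΔQ = 27.2549 − 24.8 = 2.4549; wedge = 67.38 − 64.25 = 3.13.
Deadweight loss = ½ × 2.4549 × 3.13 = $3.84 thousand.

$3.84 thousand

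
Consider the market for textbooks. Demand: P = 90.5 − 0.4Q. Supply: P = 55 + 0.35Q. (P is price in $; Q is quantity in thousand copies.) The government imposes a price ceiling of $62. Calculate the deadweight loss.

Competitive equilibrium: 90.5 − 0.4Q = 55 + 0.35Q → Q* = 47.3333, P* = 71.5667.
At the ceiling P = 62, quantity supplied = (62 − 55)/0.35 = 20.
Willingness to pay at Q' = 20: 90.5 − 0.4·20 = 82.5.
ΔQ = 47.3333 − 20 = 27.3333; wedge = 82.5 − 62 = 20.5.
Welfare loss = ½ × 27.3333 × 20.5 = $280.17 thousand.

$280.17 thousand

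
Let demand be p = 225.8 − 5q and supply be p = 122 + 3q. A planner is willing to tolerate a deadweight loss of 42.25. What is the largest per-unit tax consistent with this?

Competitive equilibrium: 225.8 − 5q = 122 + 3q → q* = 12.975, p* = 160.925.
A tax t gives Δq = t/8 and wedge t, so DWL = t²/16.
t²/16 = 42.25 → t² = 676 → t = 26.

26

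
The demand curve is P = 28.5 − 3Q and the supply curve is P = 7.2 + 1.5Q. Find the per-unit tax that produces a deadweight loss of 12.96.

Competitive equilibrium: 28.5 − 3Q = 7.2 + 1.5Q → Q* = 4.7333, P* = 14.3.
A tax t gives ΔQ = t/4.5 and wedge t, so DWL = t²/9.
t²/9 = 12.96 → t² = 116.64 → t = 10.8.

10.8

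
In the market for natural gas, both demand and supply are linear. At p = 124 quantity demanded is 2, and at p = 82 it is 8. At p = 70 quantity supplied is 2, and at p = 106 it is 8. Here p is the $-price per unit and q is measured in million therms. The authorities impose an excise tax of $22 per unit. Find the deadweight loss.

$18.62 million

Demand slope = (82 − 124)/(8 − 2) = −7, so p = 138 − 7q.
Supply slope = (106 − 70)/(8 − 2) = 6, so p = 58 + 6q.
Competitive equilibrium: 138 − 7q = 58 + 6q → q* = 6.1538, p* = 94.9231.
With the tax, the buyer price exceeds the seller price by 22: (138 − 7q) − (58 + 6q) = 22 → q' = 4.4615.
Δq = 6.1538 − 4.4615 = 1.6923; the wedge equals the tax, 22.
The triangle = ½ × 1.6923 × 22 = $18.62 million.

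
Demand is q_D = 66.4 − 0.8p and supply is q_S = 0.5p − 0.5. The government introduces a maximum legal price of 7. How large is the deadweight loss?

In inverse form: demand p = 83 − 1.25q, supply p = 1 + 2q.
Competitive equilibrium: 83 − 1.25q = 1 + 2q → q* = 25.2308, p* = 51.4615.
At the ceiling p = 7, quantity supplied = (7 − 1)/2 = 3.
Willingness to pay at q' = 3: 83 − 1.25·3 = 79.25.
Δq = 25.2308 − 3 = 22.2308; wedge = 79.25 − 7 = 72.25.
Welfare loss = ½ × 22.2308 × 72.25 = 803.09.

803.09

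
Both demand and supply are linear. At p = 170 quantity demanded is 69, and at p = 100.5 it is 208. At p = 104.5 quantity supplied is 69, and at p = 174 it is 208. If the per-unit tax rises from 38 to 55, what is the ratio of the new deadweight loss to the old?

Demand slope = (100.5 − 170)/(208 − 69) = −0.5, so p = 204.5 − 0.5q.
Supply slope = (174 − 104.5)/(208 − 69) = 0.5, so p = 70 + 0.5q.
Competitive equilibrium: 204.5 − 0.5q = 70 + 0.5q → q* = 134.5, p* = 137.25.
For a per-unit tax t: Δq = t/1, so DWL = ½·t·(t/1) = t²/2.
At t = 38: DWL = 722. At t = 55: DWL = 1512.5.
Ratio = (55/38)² = 2.095.

2.095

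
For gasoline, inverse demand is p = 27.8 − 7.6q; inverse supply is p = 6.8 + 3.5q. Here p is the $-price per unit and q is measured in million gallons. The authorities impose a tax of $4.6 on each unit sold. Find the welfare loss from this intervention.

$0.95 million

Competitive equilibrium: 27.8 − 7.6q = 6.8 + 3.5q → q* = 1.8919, p* = 13.4216.
With the tax, the buyer price exceeds the seller price by 4.6: (27.8 − 7.6q) − (6.8 + 3.5q) = 4.6 → q' = 1.4775.
Δq = 1.8919 − 1.4775 = 0.4144; the wedge equals the tax, 4.6.
Deadweight loss = ½ × 0.4144 × 4.6 = $0.95 million.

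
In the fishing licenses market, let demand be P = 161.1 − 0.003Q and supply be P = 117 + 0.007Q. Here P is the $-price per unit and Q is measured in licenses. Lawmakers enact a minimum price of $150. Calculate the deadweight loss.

$2520.50

Competitive equilibrium: 161.1 − 0.003Q = 117 + 0.007Q → Q* = 4410, P* = 147.87.
At the floor P = 150, quantity demanded = (161.1 − 150)/0.003 = 3700.
Sellers' marginal cost at Q' = 3700: 117 + 0.007·3700 = 142.9.
ΔQ = 4410 − 3700 = 710; wedge = 150 − 142.9 = 7.1.
The triangle = ½ × 710 × 7.1 = $2520.50.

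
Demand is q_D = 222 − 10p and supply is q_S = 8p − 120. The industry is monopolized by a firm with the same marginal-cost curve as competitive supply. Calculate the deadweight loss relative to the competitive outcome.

10.91

In inverse form: demand p = 22.2 − 0.1q, supply p = 15 + 0.125q.
Competitive equilibrium: 22.2 − 0.1q = 15 + 0.125q → q* = 32, p* = 19.
Marginal revenue: MR = 22.2 − 0.2q. Set MR = MC: 22.2 − 0.2q = 15 + 0.125q → q_m = 22.1538.
Price p_m = 22.2 − 0.1·22.1538 = 19.9846; MC(q_m) = 15 + 0.125·22.1538 = 17.7692.
Competitive q* = 32, so Δq = 9.8462; wedge = 19.9846 − 17.7692 = 2.2154.
Deadweight loss = ½ × 9.8462 × 2.2154 = 10.91.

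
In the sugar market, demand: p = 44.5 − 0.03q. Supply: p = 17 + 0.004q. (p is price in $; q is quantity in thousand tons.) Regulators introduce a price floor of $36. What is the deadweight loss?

$4694.38 thousand

Competitive equilibrium: 44.5 − 0.03q = 17 + 0.004q → q* = 808.82353, p* = 20.23529.
At the floor p = 36, quantity demanded = (44.5 − 36)/0.03 = 283.33333.
Sellers' marginal cost at q' = 283.33333: 17 + 0.004·283.33333 = 18.13333.
Δq = 808.82353 − 283.33333 = 525.4902; wedge = 36 − 18.13333 = 17.86667.
The triangle = ½ × 525.4902 × 17.86667 = $4694.38 thousand.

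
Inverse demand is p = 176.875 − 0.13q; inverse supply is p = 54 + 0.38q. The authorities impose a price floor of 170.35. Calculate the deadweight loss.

Competitive equilibrium: 176.875 − 0.13q = 54 + 0.38q → q* = 240.9314, p* = 145.5539.
At the floor p = 170.35, quantity demanded = (176.875 − 170.35)/0.13 = 50.1923.
Sellers' marginal cost at q' = 50.1923: 54 + 0.38·50.1923 = 73.0731.
Δq = 240.9314 − 50.1923 = 190.7391; wedge = 170.35 − 73.0731 = 97.2769.
The triangle = ½ × 190.7391 × 97.2769 = 9277.25.

9277.25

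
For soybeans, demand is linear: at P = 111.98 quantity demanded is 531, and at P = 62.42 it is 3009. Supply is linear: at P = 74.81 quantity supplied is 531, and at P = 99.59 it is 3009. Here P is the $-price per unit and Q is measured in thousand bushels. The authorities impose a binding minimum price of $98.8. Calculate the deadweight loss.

Demand slope = (62.42 − 111.98)/(3009 − 531) = −0.02, so P = 122.6 − 0.02Q.
Supply slope = (99.59 − 74.81)/(3009 − 531) = 0.01, so P = 69.5 + 0.01Q.
Competitive equilibrium: 122.6 − 0.02Q = 69.5 + 0.01Q → Q* = 1770, P* = 87.2.
At the floor P = 98.8, quantity demanded = (122.6 − 98.8)/0.02 = 1190.
Sellers' marginal cost at Q' = 1190: 69.5 + 0.01·1190 = 81.4.
ΔQ = 1770 − 1190 = 580; wedge = 98.8 − 81.4 = 17.4.
DWL = ½ × 580 × 17.4 = $5046 thousand.

$5046 thousand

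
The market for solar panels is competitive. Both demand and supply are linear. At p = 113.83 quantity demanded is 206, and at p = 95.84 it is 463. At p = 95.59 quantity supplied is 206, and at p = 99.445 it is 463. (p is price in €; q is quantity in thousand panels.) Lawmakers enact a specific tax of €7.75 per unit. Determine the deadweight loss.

Demand slope = (95.84 − 113.83)/(463 − 206) = −0.07, so p = 128.25 − 0.07q.
Supply slope = (99.445 − 95.59)/(463 − 206) = 0.015, so p = 92.5 + 0.015q.
Competitive equilibrium: 128.25 − 0.07q = 92.5 + 0.015q → q* = 420.5882, p* = 98.8088.
With the tax, the buyer price exceeds the seller price by 7.75: (128.25 − 0.07q) − (92.5 + 0.015q) = 7.75 → q' = 329.4118.
Δq = 420.5882 − 329.4118 = 91.1764; the wedge equals the tax, 7.75.
Deadweight loss = ½ × 91.1764 × 7.75 = €353.31 thousand.

€353.31 thousand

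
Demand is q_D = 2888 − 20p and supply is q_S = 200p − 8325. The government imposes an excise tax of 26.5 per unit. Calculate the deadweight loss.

In inverse form: demand p = 144.4 − 0.05q, supply p = 41.625 + 0.005q.
Competitive equilibrium: 144.4 − 0.05q = 41.625 + 0.005q → q* = 1868.6364, p* = 50.9682.
With the tax, the buyer price exceeds the seller price by 26.5: (144.4 − 0.05q) − (41.625 + 0.005q) = 26.5 → q' = 1386.8182.
Δq = 1868.6364 − 1386.8182 = 481.8182; the wedge equals the tax, 26.5.
The triangle = ½ × 481.8182 × 26.5 = 6384.09.

6384.09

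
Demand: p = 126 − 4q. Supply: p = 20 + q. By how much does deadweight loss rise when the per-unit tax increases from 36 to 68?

Competitive equilibrium: 126 − 4q = 20 + q → q* = 21.2, p* = 41.2.
For a per-unit tax t: Δq = t/5, so DWL = ½·t·(t/5) = t²/10.
At t = 36: DWL = 129.6. At t = 68: DWL = 462.4.
Increase = 462.4 − 129.6 = 332.80.

332.80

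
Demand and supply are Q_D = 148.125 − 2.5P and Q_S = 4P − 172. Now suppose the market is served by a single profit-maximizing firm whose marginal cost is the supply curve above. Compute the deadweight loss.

In inverse form: demand P = 59.25 − 0.4Q, supply P = 43 + 0.25Q.
Competitive equilibrium: 59.25 − 0.4Q = 43 + 0.25Q → Q* = 25, P* = 49.25.
Marginal revenue: MR = 59.25 − 0.8Q. Set MR = MC: 59.25 − 0.8Q = 43 + 0.25Q → Q_m = 15.4762.
Price P_m = 59.25 − 0.4·15.4762 = 53.0595; MC(Q_m) = 43 + 0.25·15.4762 = 46.8691.
Competitive Q* = 25, so ΔQ = 9.5238; wedge = 53.0595 − 46.8691 = 6.1904.
Deadweight loss = ½ × 9.5238 × 6.1904 = 29.48.

29.48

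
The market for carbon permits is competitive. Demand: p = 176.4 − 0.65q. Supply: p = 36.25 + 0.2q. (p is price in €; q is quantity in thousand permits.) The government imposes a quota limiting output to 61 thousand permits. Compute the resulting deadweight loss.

€4586.41 thousand

Competitive equilibrium: 176.4 − 0.65q = 36.25 + 0.2q → q* = 164.8824, p* = 69.2265.
At q = 61: demand price = 176.4 − 0.65·61 = 136.75; supply price = 36.25 + 0.2·61 = 48.45.
Δq = 164.8824 − 61 = 103.8824; wedge = 136.75 − 48.45 = 88.3.
DWL = ½ × 103.8824 × 88.3 = €4586.41 thousand.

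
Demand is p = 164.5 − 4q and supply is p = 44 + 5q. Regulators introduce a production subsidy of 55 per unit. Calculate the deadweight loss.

168.06

Competitive equilibrium: 164.5 − 4q = 44 + 5q → q* = 13.3889, p* = 110.9444.
The subsidy lowers effective supply by 55: p = 5q − 11.
New quantity: 164.5 − 4q = 5q − 11 → q' = 19.5.
Overproduction Δq = 19.5 − 13.3889 = 6.1111; wedge = subsidy = 55.
Deadweight loss = ½ × 6.1111 × 55 = 168.06.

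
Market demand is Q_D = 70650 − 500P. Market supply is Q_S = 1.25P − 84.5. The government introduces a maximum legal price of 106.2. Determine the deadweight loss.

In inverse form: demand P = 141.3 − 0.002Q, supply P = 67.6 + 0.8Q.
Competitive equilibrium: 141.3 − 0.002Q = 67.6 + 0.8Q → Q* = 91.8953, P* = 141.1162.
At the ceiling P = 106.2, quantity supplied = (106.2 − 67.6)/0.8 = 48.25.
Willingness to pay at Q' = 48.25: 141.3 − 0.002·48.25 = 141.2035.
ΔQ = 91.8953 − 48.25 = 43.6453; wedge = 141.2035 − 106.2 = 35.0035.
Deadweight loss = ½ × 43.6453 × 35.0035 = 763.87.

763.87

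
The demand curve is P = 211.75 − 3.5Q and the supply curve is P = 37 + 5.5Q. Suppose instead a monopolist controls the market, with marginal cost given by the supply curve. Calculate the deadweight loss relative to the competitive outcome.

133.01

Competitive equilibrium: 211.75 − 3.5Q = 37 + 5.5Q → Q* = 19.4167, P* = 143.7917.
Marginal revenue: MR = 211.75 − 7Q. Set MR = MC: 211.75 − 7Q = 37 + 5.5Q → Q_m = 13.98.
Price P_m = 211.75 − 3.5·13.98 = 162.82; MC(Q_m) = 37 + 5.5·13.98 = 113.89.
Competitive Q* = 19.4167, so ΔQ = 5.4367; wedge = 162.82 − 113.89 = 48.93.
DWL = ½ × 5.4367 × 48.93 = 133.01.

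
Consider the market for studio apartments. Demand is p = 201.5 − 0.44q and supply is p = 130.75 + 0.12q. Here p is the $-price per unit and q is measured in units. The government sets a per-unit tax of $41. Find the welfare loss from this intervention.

$1500.89

Competitive equilibrium: 201.5 − 0.44q = 130.75 + 0.12q → q* = 126.3393, p* = 145.9107.
With the tax, the buyer price exceeds the seller price by 41: (201.5 − 0.44q) − (130.75 + 0.12q) = 41 → q' = 53.125.
Δq = 126.3393 − 53.125 = 73.2143; the wedge equals the tax, 41.
DWL = ½ × 73.2143 × 41 = $1500.89.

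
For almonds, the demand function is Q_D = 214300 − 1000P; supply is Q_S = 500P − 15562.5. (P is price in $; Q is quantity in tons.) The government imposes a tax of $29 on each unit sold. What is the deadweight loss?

In inverse form: demand P = 214.3 − 0.001Q, supply P = 31.125 + 0.002Q.
Competitive equilibrium: 214.3 − 0.001Q = 31.125 + 0.002Q → Q* = 61058.3333, P* = 153.2417.
With the tax, the buyer price exceeds the seller price by 29: (214.3 − 0.001Q) − (31.125 + 0.002Q) = 29 → Q' = 51391.6667.
ΔQ = 61058.3333 − 51391.6667 = 9666.6666; the wedge equals the tax, 29.
Deadweight loss = ½ × 9666.6666 × 29 = $140166.67.

$140166.67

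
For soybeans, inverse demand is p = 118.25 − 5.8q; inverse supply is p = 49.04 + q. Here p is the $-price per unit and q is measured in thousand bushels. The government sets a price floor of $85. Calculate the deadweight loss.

Competitive equilibrium: 118.25 − 5.8q = 49.04 + q → q* = 10.1779, p* = 59.2179.
At the floor p = 85, quantity demanded = (118.25 − 85)/5.8 = 5.7328.
Sellers' marginal cost at q' = 5.7328: 49.04 + 1·5.7328 = 54.7728.
Δq = 10.1779 − 5.7328 = 4.4451; wedge = 85 − 54.7728 = 30.2272.
Deadweight loss = ½ × 4.4451 × 30.2272 = $67.18 thousand.

$67.18 thousand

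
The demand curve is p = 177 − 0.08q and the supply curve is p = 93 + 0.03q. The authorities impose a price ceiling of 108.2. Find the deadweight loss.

Competitive equilibrium: 177 − 0.08q = 93 + 0.03q → q* = 763.6364, p* = 115.9091.
At the ceiling p = 108.2, quantity supplied = (108.2 − 93)/0.03 = 506.6667.
Willingness to pay at q' = 506.6667: 177 − 0.08·506.6667 = 136.4667.
Δq = 763.6364 − 506.6667 = 256.9697; wedge = 136.4667 − 108.2 = 28.2667.
DWL = ½ × 256.9697 × 28.2667 = 3631.84.

3631.84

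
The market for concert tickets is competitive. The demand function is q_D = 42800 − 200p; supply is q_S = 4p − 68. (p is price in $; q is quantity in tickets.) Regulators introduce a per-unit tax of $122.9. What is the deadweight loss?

$29616.49

In inverse form: demand p = 214 − 0.005q, supply p = 17 + 0.25q.
Competitive equilibrium: 214 − 0.005q = 17 + 0.25q → q* = 772.549, p* = 210.1373.
With the tax, the buyer price exceeds the seller price by 122.9: (214 − 0.005q) − (17 + 0.25q) = 122.9 → q' = 290.5882.
Δq = 772.549 − 290.5882 = 481.9608; the wedge equals the tax, 122.9.
Deadweight loss = ½ × 481.9608 × 122.9 = $29616.49.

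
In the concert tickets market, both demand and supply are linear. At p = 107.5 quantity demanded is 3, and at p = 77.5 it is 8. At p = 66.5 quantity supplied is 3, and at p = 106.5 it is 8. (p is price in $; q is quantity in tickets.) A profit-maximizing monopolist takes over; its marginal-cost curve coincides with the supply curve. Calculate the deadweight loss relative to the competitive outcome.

Demand slope = (77.5 − 107.5)/(8 − 3) = −6, so p = 125.5 − 6q.
Supply slope = (106.5 − 66.5)/(8 − 3) = 8, so p = 42.5 + 8q.
Competitive equilibrium: 125.5 − 6q = 42.5 + 8q → q* = 5.9286, p* = 89.9286.
Marginal revenue: MR = 125.5 − 12q. Set MR = MC: 125.5 − 12q = 42.5 + 8q → q_m = 4.15.
Price p_m = 125.5 − 6·4.15 = 100.6; MC(q_m) = 42.5 + 8·4.15 = 75.7.
Competitive q* = 5.9286, so Δq = 1.7786; wedge = 100.6 − 75.7 = 24.9.
DWL = ½ × 1.7786 × 24.9 = $22.14.

$22.14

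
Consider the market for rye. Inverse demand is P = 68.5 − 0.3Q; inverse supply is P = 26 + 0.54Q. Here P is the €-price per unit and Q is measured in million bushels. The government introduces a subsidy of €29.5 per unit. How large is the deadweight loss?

Competitive equilibrium: 68.5 − 0.3Q = 26 + 0.54Q → Q* = 50.5952, P* = 53.3214.
The subsidy lowers effective supply by 29.5: P = 0.54Q − 3.5.
New quantity: 68.5 − 0.3Q = 0.54Q − 3.5 → Q' = 85.7143.
Overproduction ΔQ = 85.7143 − 50.5952 = 35.1191; wedge = subsidy = 29.5.
DWL = ½ × 35.1191 × 29.5 = €518.01 million.

€518.01 million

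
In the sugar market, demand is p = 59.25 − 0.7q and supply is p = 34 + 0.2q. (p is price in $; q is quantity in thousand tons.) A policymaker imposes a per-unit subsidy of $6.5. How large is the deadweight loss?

$23.47 thousand

Competitive equilibrium: 59.25 − 0.7q = 34 + 0.2q → q* = 28.0556, p* = 39.6111.
The subsidy lowers effective supply by 6.5: p = 27.5 + 0.2q.
New quantity: 59.25 − 0.7q = 27.5 + 0.2q → q' = 35.2778.
Overproduction Δq = 35.2778 − 28.0556 = 7.2222; wedge = subsidy = 6.5.
The triangle = ½ × 7.2222 × 6.5 = $23.47 thousand.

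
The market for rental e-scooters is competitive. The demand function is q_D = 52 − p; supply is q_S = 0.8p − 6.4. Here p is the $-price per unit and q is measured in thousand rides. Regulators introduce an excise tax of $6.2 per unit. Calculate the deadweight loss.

In inverse form: demand p = 52 − q, supply p = 8 + 1.25q.
Competitive equilibrium: 52 − q = 8 + 1.25q → q* = 19.5556, p* = 32.4444.
With the tax, the buyer price exceeds the seller price by 6.2: (52 − q) − (8 + 1.25q) = 6.2 → q' = 16.8.
Δq = 19.5556 − 16.8 = 2.7556; the wedge equals the tax, 6.2.
The triangle = ½ × 2.7556 × 6.2 = $8.54 thousand.

$8.54 thousand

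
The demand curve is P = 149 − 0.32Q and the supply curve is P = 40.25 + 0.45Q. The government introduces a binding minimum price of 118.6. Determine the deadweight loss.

822.96

Competitive equilibrium: 149 − 0.32Q = 40.25 + 0.45Q → Q* = 141.2338, P* = 103.8052.
At the floor P = 118.6, quantity demanded = (149 − 118.6)/0.32 = 95.
Sellers' marginal cost at Q' = 95: 40.25 + 0.45·95 = 83.
ΔQ = 141.2338 − 95 = 46.2338; wedge = 118.6 − 83 = 35.6.
DWL = ½ × 46.2338 × 35.6 = 822.96.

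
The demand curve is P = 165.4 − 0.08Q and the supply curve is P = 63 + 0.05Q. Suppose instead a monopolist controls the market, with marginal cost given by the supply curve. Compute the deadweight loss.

5852.86

Competitive equilibrium: 165.4 − 0.08Q = 63 + 0.05Q → Q* = 787.69231, P* = 102.38462.
Marginal revenue: MR = 165.4 − 0.16Q. Set MR = MC: 165.4 − 0.16Q = 63 + 0.05Q → Q_m = 487.61905.
Price P_m = 165.4 − 0.08·487.61905 = 126.39048; MC(Q_m) = 63 + 0.05·487.61905 = 87.38095.
Competitive Q* = 787.69231, so ΔQ = 300.07326; wedge = 126.39048 − 87.38095 = 39.00953.
DWL = ½ × 300.07326 × 39.00953 = 5852.86.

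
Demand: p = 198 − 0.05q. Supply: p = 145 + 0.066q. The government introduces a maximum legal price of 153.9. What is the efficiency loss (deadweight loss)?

6015.47

Competitive equilibrium: 198 − 0.05q = 145 + 0.066q → q* = 456.8966, p* = 175.1552.
At the ceiling p = 153.9, quantity supplied = (153.9 − 145)/0.066 = 134.8485.
Willingness to pay at q' = 134.8485: 198 − 0.05·134.8485 = 191.2576.
Δq = 456.8966 − 134.8485 = 322.0481; wedge = 191.2576 − 153.9 = 37.3576.
Deadweight loss = ½ × 322.0481 × 37.3576 = 6015.47.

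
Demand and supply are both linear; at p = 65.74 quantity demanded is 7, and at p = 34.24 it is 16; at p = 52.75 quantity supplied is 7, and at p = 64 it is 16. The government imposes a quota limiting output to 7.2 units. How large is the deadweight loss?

15.26

Demand slope = (34.24 − 65.74)/(16 − 7) = −3.5, so p = 90.24 − 3.5q.
Supply slope = (64 − 52.75)/(16 − 7) = 1.25, so p = 44 + 1.25q.
Competitive equilibrium: 90.24 − 3.5q = 44 + 1.25q → q* = 9.7347, p* = 56.1684.
At q = 7.2: demand price = 90.24 − 3.5·7.2 = 65.04; supply price = 44 + 1.25·7.2 = 53.
Δq = 9.7347 − 7.2 = 2.5347; wedge = 65.04 − 53 = 12.04.
Deadweight loss = ½ × 2.5347 × 12.04 = 15.26.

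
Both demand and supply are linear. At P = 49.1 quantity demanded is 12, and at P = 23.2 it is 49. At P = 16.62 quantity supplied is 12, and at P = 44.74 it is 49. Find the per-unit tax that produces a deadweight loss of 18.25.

Demand slope = (23.2 − 49.1)/(49 − 12) = −0.7, so P = 57.5 − 0.7Q.
Supply slope = (44.74 − 16.62)/(49 − 12) = 0.76, so P = 7.5 + 0.76Q.
Competitive equilibrium: 57.5 − 0.7Q = 7.5 + 0.76Q → Q* = 34.2466, P* = 33.5274.
A tax t gives ΔQ = t/1.46 and wedge t, so DWL = t²/2.92.
t²/2.92 = 18.25 → t² = 53.29 → t = 7.3.

7.3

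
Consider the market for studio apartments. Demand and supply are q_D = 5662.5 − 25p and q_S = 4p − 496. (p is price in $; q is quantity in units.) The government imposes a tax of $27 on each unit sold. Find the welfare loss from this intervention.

In inverse form: demand p = 226.5 − 0.04q, supply p = 124 + 0.25q.
Competitive equilibrium: 226.5 − 0.04q = 124 + 0.25q → q* = 353.4483, p* = 212.3621.
With the tax, the buyer price exceeds the seller price by 27: (226.5 − 0.04q) − (124 + 0.25q) = 27 → q' = 260.3448.
Δq = 353.4483 − 260.3448 = 93.1035; the wedge equals the tax, 27.
Deadweight loss = ½ × 93.1035 × 27 = $1256.90.

$1256.90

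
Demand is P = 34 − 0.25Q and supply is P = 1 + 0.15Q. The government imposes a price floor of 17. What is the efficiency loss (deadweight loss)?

42.05

Competitive equilibrium: 34 − 0.25Q = 1 + 0.15Q → Q* = 82.5, P* = 13.375.
At the floor P = 17, quantity demanded = (34 − 17)/0.25 = 68.
Sellers' marginal cost at Q' = 68: 1 + 0.15·68 = 11.2.
ΔQ = 82.5 − 68 = 14.5; wedge = 17 − 11.2 = 5.8.
Welfare loss = ½ × 14.5 × 5.8 = 42.05.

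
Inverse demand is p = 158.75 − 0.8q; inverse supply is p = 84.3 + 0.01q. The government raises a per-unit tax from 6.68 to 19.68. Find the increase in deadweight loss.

Competitive equilibrium: 158.75 − 0.8q = 84.3 + 0.01q → q* = 91.9136, p* = 85.2191.
For a per-unit tax t: Δq = t/0.81, so DWL = ½·t·(t/0.81) = t²/1.62.
At t = 6.68: DWL = 27.545. At t = 19.68: DWL = 239.076.
Increase = 239.076 − 27.545 = 211.53.

211.53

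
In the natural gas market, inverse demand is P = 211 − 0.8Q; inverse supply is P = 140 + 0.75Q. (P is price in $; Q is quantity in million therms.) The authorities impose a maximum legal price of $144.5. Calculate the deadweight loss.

$1228.03 million

Competitive equilibrium: 211 − 0.8Q = 140 + 0.75Q → Q* = 45.8065, P* = 174.3548.
At the ceiling P = 144.5, quantity supplied = (144.5 − 140)/0.75 = 6.
Willingness to pay at Q' = 6: 211 − 0.8·6 = 206.2.
ΔQ = 45.8065 − 6 = 39.8065; wedge = 206.2 − 144.5 = 61.7.
The triangle = ½ × 39.8065 × 61.7 = $1228.03 million.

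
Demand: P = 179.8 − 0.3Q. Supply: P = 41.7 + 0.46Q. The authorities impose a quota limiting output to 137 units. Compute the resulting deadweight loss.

Competitive equilibrium: 179.8 − 0.3Q = 41.7 + 0.46Q → Q* = 181.7105, P* = 125.2868.
At Q = 137: demand price = 179.8 − 0.3·137 = 138.7; supply price = 41.7 + 0.46·137 = 104.72.
ΔQ = 181.7105 − 137 = 44.7105; wedge = 138.7 − 104.72 = 33.98.
The triangle = ½ × 44.7105 × 33.98 = 759.63.

759.63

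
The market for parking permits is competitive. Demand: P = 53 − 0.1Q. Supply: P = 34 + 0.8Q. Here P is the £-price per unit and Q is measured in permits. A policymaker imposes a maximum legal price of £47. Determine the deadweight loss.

£10.63

Competitive equilibrium: 53 − 0.1Q = 34 + 0.8Q → Q* = 21.1111, P* = 50.8889.
At the ceiling P = 47, quantity supplied = (47 − 34)/0.8 = 16.25.
Willingness to pay at Q' = 16.25: 53 − 0.1·16.25 = 51.375.
ΔQ = 21.1111 − 16.25 = 4.8611; wedge = 51.375 − 47 = 4.375.
The triangle = ½ × 4.8611 × 4.375 = £10.63.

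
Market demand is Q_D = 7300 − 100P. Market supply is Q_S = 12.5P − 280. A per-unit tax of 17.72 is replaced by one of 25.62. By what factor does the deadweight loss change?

In inverse form: demand P = 73 − 0.01Q, supply P = 22.4 + 0.08Q.
Competitive equilibrium: 73 − 0.01Q = 22.4 + 0.08Q → Q* = 562.2222, P* = 67.3778.
For a per-unit tax t: ΔQ = t/0.09, so DWL = ½·t·(t/0.09) = t²/0.18.
At t = 17.72: DWL = 1744.436. At t = 25.62: DWL = 3646.58.
Ratio = (25.62/17.72)² = 2.090.

2.090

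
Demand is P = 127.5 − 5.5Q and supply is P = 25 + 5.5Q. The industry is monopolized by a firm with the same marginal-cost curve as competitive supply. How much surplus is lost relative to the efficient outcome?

53.06

Competitive equilibrium: 127.5 − 5.5Q = 25 + 5.5Q → Q* = 9.3182, P* = 76.25.
Marginal revenue: MR = 127.5 − 11Q. Set MR = MC: 127.5 − 11Q = 25 + 5.5Q → Q_m = 6.2121.
Price P_m = 127.5 − 5.5·6.2121 = 93.3335; MC(Q_m) = 25 + 5.5·6.2121 = 59.1666.
Competitive Q* = 9.3182, so ΔQ = 3.1061; wedge = 93.3335 − 59.1666 = 34.1669.
Welfare loss = ½ × 3.1061 × 34.1669 = 53.06.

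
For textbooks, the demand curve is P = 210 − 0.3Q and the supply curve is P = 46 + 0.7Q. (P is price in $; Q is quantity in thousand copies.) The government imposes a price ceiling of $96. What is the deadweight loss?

$4284.73 thousand

Competitive equilibrium: 210 − 0.3Q = 46 + 0.7Q → Q* = 164, P* = 160.8.
At the ceiling P = 96, quantity supplied = (96 − 46)/0.7 = 71.4286.
Willingness to pay at Q' = 71.4286: 210 − 0.3·71.4286 = 188.5714.
ΔQ = 164 − 71.4286 = 92.5714; wedge = 188.5714 − 96 = 92.5714.
The triangle = ½ × 92.5714 × 92.5714 = $4284.73 thousand.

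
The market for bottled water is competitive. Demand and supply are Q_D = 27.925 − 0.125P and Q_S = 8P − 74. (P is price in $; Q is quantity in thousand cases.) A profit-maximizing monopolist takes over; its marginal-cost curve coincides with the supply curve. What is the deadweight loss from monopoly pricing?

In inverse form: demand P = 223.4 − 8Q, supply P = 9.25 + 0.125Q.
Competitive equilibrium: 223.4 − 8Q = 9.25 + 0.125Q → Q* = 26.3569, P* = 12.5446.
Marginal revenue: MR = 223.4 − 16Q. Set MR = MC: 223.4 − 16Q = 9.25 + 0.125Q → Q_m = 13.2806.
Price P_m = 223.4 − 8·13.2806 = 117.1552; MC(Q_m) = 9.25 + 0.125·13.2806 = 10.9101.
Competitive Q* = 26.3569, so ΔQ = 13.0763; wedge = 117.1552 − 10.9101 = 106.2451.
Deadweight loss = ½ × 13.0763 × 106.2451 = $694.65 thousand.

$694.65 thousand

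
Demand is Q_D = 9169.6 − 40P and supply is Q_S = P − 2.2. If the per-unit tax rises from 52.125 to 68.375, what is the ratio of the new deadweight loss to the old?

In inverse form: demand P = 229.24 − 0.025Q, supply P = 2.2 + Q.
Competitive equilibrium: 229.24 − 0.025Q = 2.2 + Q → Q* = 221.5024, P* = 223.7024.
For a per-unit tax t: ΔQ = t/1.025, so DWL = ½·t·(t/1.025) = t²/2.05.
At t = 52.125: DWL = 1325.373. At t = 68.375: DWL = 2280.556.
Ratio = (68.375/52.125)² = 1.721.

1.721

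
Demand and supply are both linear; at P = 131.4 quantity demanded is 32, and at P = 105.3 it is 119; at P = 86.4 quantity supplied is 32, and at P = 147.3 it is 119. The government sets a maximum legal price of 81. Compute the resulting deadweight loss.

Demand slope = (105.3 − 131.4)/(119 − 32) = −0.3, so P = 141 − 0.3Q.
Supply slope = (147.3 − 86.4)/(119 − 32) = 0.7, so P = 64 + 0.7Q.
Competitive equilibrium: 141 − 0.3Q = 64 + 0.7Q → Q* = 77, P* = 117.9.
At the ceiling P = 81, quantity supplied = (81 − 64)/0.7 = 24.2857.
Willingness to pay at Q' = 24.2857: 141 − 0.3·24.2857 = 133.7143.
ΔQ = 77 − 24.2857 = 52.7143; wedge = 133.7143 − 81 = 52.7143.
The triangle = ½ × 52.7143 × 52.7143 = 1389.40.

1389.40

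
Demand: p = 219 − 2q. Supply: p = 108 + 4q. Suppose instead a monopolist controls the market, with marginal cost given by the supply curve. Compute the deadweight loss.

Competitive equilibrium: 219 − 2q = 108 + 4q → q* = 18.5, p* = 182.
Marginal revenue: MR = 219 − 4q. Set MR = MC: 219 − 4q = 108 + 4q → q_m = 13.875.
Price p_m = 219 − 2·13.875 = 191.25; MC(q_m) = 108 + 4·13.875 = 163.5.
Competitive q* = 18.5, so Δq = 4.625; wedge = 191.25 − 163.5 = 27.75.
Welfare loss = ½ × 4.625 × 27.75 = 64.17.

64.17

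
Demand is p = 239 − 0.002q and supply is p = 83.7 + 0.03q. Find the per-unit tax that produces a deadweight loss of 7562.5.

22

Competitive equilibrium: 239 − 0.002q = 83.7 + 0.03q → q* = 4853.125, p* = 229.2938.
A tax t gives Δq = t/0.032 and wedge t, so DWL = t²/0.064.
t²/0.064 = 7562.5 → t² = 484 → t = 22.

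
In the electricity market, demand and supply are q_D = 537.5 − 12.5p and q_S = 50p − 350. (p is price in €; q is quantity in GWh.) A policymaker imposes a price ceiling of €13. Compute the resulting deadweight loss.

In inverse form: demand p = 43 − 0.08q, supply p = 7 + 0.02q.
Competitive equilibrium: 43 − 0.08q = 7 + 0.02q → q* = 360, p* = 14.2.
At the ceiling p = 13, quantity supplied = (13 − 7)/0.02 = 300.
Willingness to pay at q' = 300: 43 − 0.08·300 = 19.
Δq = 360 − 300 = 60; wedge = 19 − 13 = 6.
Deadweight loss = ½ × 60 × 6 = €180.

€180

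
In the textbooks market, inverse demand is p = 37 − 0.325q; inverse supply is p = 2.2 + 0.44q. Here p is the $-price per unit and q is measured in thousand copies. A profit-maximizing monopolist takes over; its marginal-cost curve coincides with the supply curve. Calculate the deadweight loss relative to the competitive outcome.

Competitive equilibrium: 37 − 0.325q = 2.2 + 0.44q → q* = 45.4902, p* = 22.2157.
Marginal revenue: MR = 37 − 0.65q. Set MR = MC: 37 − 0.65q = 2.2 + 0.44q → q_m = 31.9266.
Price p_m = 37 − 0.325·31.9266 = 26.6239; MC(q_m) = 2.2 + 0.44·31.9266 = 16.2477.
Competitive q* = 45.4902, so Δq = 13.5636; wedge = 26.6239 − 16.2477 = 10.3762.
Welfare loss = ½ × 13.5636 × 10.3762 = $70.37 thousand.

$70.37 thousand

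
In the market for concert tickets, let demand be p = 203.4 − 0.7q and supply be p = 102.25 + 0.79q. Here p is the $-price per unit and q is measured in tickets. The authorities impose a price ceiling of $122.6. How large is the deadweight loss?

$1322.10

Competitive equilibrium: 203.4 − 0.7q = 102.25 + 0.79q → q* = 67.8859, p* = 155.8799.
At the ceiling p = 122.6, quantity supplied = (122.6 − 102.25)/0.79 = 25.7595.
Willingness to pay at q' = 25.7595: 203.4 − 0.7·25.7595 = 185.3684.
Δq = 67.8859 − 25.7595 = 42.1264; wedge = 185.3684 − 122.6 = 62.7684.
Welfare loss = ½ × 42.1264 × 62.7684 = $1322.10.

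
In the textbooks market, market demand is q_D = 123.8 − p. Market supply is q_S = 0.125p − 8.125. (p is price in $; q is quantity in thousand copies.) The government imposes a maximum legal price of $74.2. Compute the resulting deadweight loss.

In inverse form: demand p = 123.8 − q, supply p = 65 + 8q.
Competitive equilibrium: 123.8 − q = 65 + 8q → q* = 6.5333, p* = 117.2667.
At the ceiling p = 74.2, quantity supplied = (74.2 − 65)/8 = 1.15.
Willingness to pay at q' = 1.15: 123.8 − 1·1.15 = 122.65.
Δq = 6.5333 − 1.15 = 5.3833; wedge = 122.65 − 74.2 = 48.45.
Deadweight loss = ½ × 5.3833 × 48.45 = $130.41 thousand.

$130.41 thousand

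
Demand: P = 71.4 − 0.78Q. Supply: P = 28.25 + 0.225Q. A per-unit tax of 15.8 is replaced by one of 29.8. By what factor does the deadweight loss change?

Competitive equilibrium: 71.4 − 0.78Q = 28.25 + 0.225Q → Q* = 42.9353, P* = 37.9104.
For a per-unit tax t: ΔQ = t/1.005, so DWL = ½·t·(t/1.005) = t²/2.01.
At t = 15.8: DWL = 124.199. At t = 29.8: DWL = 441.811.
Ratio = (29.8/15.8)² = 3.557.

3.557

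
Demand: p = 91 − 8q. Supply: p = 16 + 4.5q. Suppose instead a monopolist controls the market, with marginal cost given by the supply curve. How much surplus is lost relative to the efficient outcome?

Competitive equilibrium: 91 − 8q = 16 + 4.5q → q* = 6, p* = 43.
Marginal revenue: MR = 91 − 16q. Set MR = MC: 91 − 16q = 16 + 4.5q → q_m = 3.6585.
Price p_m = 91 − 8·3.6585 = 61.732; MC(q_m) = 16 + 4.5·3.6585 = 32.4633.
Competitive q* = 6, so Δq = 2.3415; wedge = 61.732 − 32.4633 = 29.2687.
Deadweight loss = ½ × 2.3415 × 29.2687 = 34.27.

34.27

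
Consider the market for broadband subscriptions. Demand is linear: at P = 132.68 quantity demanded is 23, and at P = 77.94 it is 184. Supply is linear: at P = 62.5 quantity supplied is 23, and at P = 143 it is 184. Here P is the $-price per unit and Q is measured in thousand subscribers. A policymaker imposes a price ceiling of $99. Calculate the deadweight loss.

$46.73 thousand

Demand slope = (77.94 − 132.68)/(184 − 23) = −0.34, so P = 140.5 − 0.34Q.
Supply slope = (143 − 62.5)/(184 − 23) = 0.5, so P = 51 + 0.5Q.
Competitive equilibrium: 140.5 − 0.34Q = 51 + 0.5Q → Q* = 106.5476, P* = 104.2738.
At the ceiling P = 99, quantity supplied = (99 − 51)/0.5 = 96.
Willingness to pay at Q' = 96: 140.5 − 0.34·96 = 107.86.
ΔQ = 106.5476 − 96 = 10.5476; wedge = 107.86 − 99 = 8.86.
Deadweight loss = ½ × 10.5476 × 8.86 = $46.73 thousand.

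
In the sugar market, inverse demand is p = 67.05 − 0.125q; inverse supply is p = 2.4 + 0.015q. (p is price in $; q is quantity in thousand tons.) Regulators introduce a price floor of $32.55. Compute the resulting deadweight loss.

$2416.14 thousand

Competitive equilibrium: 67.05 − 0.125q = 2.4 + 0.015q → q* = 461.7857, p* = 9.3268.
At the floor p = 32.55, quantity demanded = (67.05 − 32.55)/0.125 = 276.
Sellers' marginal cost at q' = 276: 2.4 + 0.015·276 = 6.54.
Δq = 461.7857 − 276 = 185.7857; wedge = 32.55 − 6.54 = 26.01.
Deadweight loss = ½ × 185.7857 × 26.01 = $2416.14 thousand.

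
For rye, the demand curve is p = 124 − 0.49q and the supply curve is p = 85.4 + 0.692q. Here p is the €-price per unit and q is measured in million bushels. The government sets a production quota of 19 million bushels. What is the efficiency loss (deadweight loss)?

Competitive equilibrium: 124 − 0.49q = 85.4 + 0.692q → q* = 32.6565, p* = 107.9983.
At q = 19: demand price = 124 − 0.49·19 = 114.69; supply price = 85.4 + 0.692·19 = 98.548.
Δq = 32.6565 − 19 = 13.6565; wedge = 114.69 − 98.548 = 16.142.
Deadweight loss = ½ × 13.6565 × 16.142 = €110.22 million.

€110.22 million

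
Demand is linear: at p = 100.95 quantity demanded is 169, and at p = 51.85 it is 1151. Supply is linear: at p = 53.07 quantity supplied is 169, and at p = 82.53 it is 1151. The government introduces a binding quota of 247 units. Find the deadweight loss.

10836.81

Demand slope = (51.85 − 100.95)/(1151 − 169) = −0.05, so p = 109.4 − 0.05q.
Supply slope = (82.53 − 53.07)/(1151 − 169) = 0.03, so p = 48 + 0.03q.
Competitive equilibrium: 109.4 − 0.05q = 48 + 0.03q → q* = 767.5, p* = 71.025.
At q = 247: demand price = 109.4 − 0.05·247 = 97.05; supply price = 48 + 0.03·247 = 55.41.
Δq = 767.5 − 247 = 520.5; wedge = 97.05 − 55.41 = 41.64.
Welfare loss = ½ × 520.5 × 41.64 = 10836.81.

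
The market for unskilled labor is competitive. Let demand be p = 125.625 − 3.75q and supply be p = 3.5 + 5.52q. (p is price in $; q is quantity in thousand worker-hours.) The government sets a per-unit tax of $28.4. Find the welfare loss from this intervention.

Competitive equilibrium: 125.625 − 3.75q = 3.5 + 5.52q → q* = 13.1742, p* = 76.2217.
With the tax, the buyer price exceeds the seller price by 28.4: (125.625 − 3.75q) − (3.5 + 5.52q) = 28.4 → q' = 10.1106.
Δq = 13.1742 − 10.1106 = 3.0636; the wedge equals the tax, 28.4.
Deadweight loss = ½ × 3.0636 × 28.4 = $43.50 thousand.

$43.50 thousand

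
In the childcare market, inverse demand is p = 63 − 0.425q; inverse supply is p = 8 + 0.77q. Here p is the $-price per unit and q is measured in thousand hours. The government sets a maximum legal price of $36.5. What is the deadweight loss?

$48.53 thousand

Competitive equilibrium: 63 − 0.425q = 8 + 0.77q → q* = 46.0251, p* = 43.4393.
At the ceiling p = 36.5, quantity supplied = (36.5 − 8)/0.77 = 37.013.
Willingness to pay at q' = 37.013: 63 − 0.425·37.013 = 47.2695.
Δq = 46.0251 − 37.013 = 9.0121; wedge = 47.2695 − 36.5 = 10.7695.
The triangle = ½ × 9.0121 × 10.7695 = $48.53 thousand.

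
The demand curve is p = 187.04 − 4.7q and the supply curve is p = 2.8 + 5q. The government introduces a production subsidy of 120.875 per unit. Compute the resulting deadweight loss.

Competitive equilibrium: 187.04 − 4.7q = 2.8 + 5q → q* = 18.99381, p* = 97.76907.
The subsidy lowers effective supply by 120.875: p = 5q − 118.075.
New quantity: 187.04 − 4.7q = 5q − 118.075 → q' = 31.45515.
Overproduction Δq = 31.45515 − 18.99381 = 12.46134; wedge = subsidy = 120.875.
Deadweight loss = ½ × 12.46134 × 120.875 = 753.13.

753.13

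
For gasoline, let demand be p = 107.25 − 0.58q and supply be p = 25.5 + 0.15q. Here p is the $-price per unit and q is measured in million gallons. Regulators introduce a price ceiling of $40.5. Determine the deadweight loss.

Competitive equilibrium: 107.25 − 0.58q = 25.5 + 0.15q → q* = 111.9863, p* = 42.2979.
At the ceiling p = 40.5, quantity supplied = (40.5 − 25.5)/0.15 = 100.
Willingness to pay at q' = 100: 107.25 − 0.58·100 = 49.25.
Δq = 111.9863 − 100 = 11.9863; wedge = 49.25 − 40.5 = 8.75.
DWL = ½ × 11.9863 × 8.75 = $52.44 million.

$52.44 million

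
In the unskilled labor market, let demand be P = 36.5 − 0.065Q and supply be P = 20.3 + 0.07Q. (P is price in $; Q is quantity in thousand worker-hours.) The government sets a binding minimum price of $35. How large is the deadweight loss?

Competitive equilibrium: 36.5 − 0.065Q = 20.3 + 0.07Q → Q* = 120, P* = 28.7.
At the floor P = 35, quantity demanded = (36.5 − 35)/0.065 = 23.0769.
Sellers' marginal cost at Q' = 23.0769: 20.3 + 0.07·23.0769 = 21.9154.
ΔQ = 120 − 23.0769 = 96.9231; wedge = 35 − 21.9154 = 13.0846.
Deadweight loss = ½ × 96.9231 × 13.0846 = $634.10 thousand.

$634.10 thousand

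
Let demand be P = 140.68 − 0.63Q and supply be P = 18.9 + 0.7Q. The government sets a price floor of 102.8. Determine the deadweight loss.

657.21

Competitive equilibrium: 140.68 − 0.63Q = 18.9 + 0.7Q → Q* = 91.5639, P* = 82.9947.
At the floor P = 102.8, quantity demanded = (140.68 − 102.8)/0.63 = 60.127.
Sellers' marginal cost at Q' = 60.127: 18.9 + 0.7·60.127 = 60.9889.
ΔQ = 91.5639 − 60.127 = 31.4369; wedge = 102.8 − 60.9889 = 41.8111.
Deadweight loss = ½ × 31.4369 × 41.8111 = 657.21.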